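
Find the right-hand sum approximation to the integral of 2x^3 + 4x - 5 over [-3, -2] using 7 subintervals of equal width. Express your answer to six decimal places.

Δx = (-2 − (-3))/7 = 1/7.
Right endpoints: -20/7, -19/7, -18/7, -17/7, -16/7, -15/7, -2.
f(-20/7) = -21635/343, f(-19/7) = -19157/343, f(-18/7) = -16907/343, f(-17/7) = -14873/343, f(-16/7) = -13043/343, f(-15/7) = -11405/343, f(-2) = -29.
Sum = Δx · [f(-20/7) + f(-19/7) + f(-18/7) + ...].
Sum ≈ -44.551020.

-44.551020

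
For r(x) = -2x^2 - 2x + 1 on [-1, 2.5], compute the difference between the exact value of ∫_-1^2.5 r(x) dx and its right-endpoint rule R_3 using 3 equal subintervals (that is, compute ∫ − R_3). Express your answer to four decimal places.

11.7963

Exact integral: ∫_-1^2.5 r(x) dx ≈ -12.833333.
R_3 ≈ -24.629630.
Error ≈ -12.833333 − (-24.629630) ≈ 11.7963.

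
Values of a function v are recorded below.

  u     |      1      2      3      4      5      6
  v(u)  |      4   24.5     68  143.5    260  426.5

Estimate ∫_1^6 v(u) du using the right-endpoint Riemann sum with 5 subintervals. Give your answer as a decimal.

922.5

Δu = 1.
Sum = 1·[24.5 + 68 + 143.5 + 260 + 426.5] = 922.5.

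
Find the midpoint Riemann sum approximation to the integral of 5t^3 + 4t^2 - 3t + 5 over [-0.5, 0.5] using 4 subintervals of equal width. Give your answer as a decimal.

5.3125

Δt = (0.5 − (-0.5))/4 = 0.25.
Midpoints: -0.375, -0.125, 0.125, 0.375.
f(-0.375) = 3289/512, f(-0.125) = 2779/512, f(0.125) = 2405/512, f(0.375) = 2407/512.
Sum = Δt · [f(-0.375) + f(-0.125) + f(0.125) + f(0.375)].
Sum = 5.3125.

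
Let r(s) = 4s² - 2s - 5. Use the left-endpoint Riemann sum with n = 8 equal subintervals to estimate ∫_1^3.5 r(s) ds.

25.99609375

Δs = (3.5 − 1)/8 = 0.3125.
Left endpoints: 1, 1.3125, 1.625, 1.9375, 2.25, 2.5625, 2.875, 3.1875.
r(1) = -3, r(1.3125) = -0.734375, r(1.625) = 2.3125, r(1.9375) = 6.140625, r(2.25) = 10.75, r(2.5625) = 16.140625, r(2.875) = 22.3125, r(3.1875) = 29.265625.
Sum = Δs · [r(1) + r(1.3125) + r(1.625) + ...].
Sum = 25.99609375.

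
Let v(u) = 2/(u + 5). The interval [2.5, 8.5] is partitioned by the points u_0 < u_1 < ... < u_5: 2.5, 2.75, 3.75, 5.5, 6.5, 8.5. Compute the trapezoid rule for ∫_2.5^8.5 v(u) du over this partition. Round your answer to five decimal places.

1.17983

Subinterval widths: 0.25, 1, 1.75, 1, 2.
v(2.5) = 4/15, v(2.75) = 8/31, v(3.75) = 8/35, v(5.5) = 4/21, v(6.5) = 4/23, v(8.5) = 4/27.
On each subinterval the trapezoid contributes (Δu_i/2)·[v(u_{i-1}) + v(u_i)].
Sum ≈ 1.17983.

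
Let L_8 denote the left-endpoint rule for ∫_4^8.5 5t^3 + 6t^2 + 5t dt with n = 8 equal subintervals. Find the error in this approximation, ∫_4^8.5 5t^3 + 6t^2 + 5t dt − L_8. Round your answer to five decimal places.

Exact integral: ∫_4^8.5 f(t) dt = 7445.953125.
L_8 ≈ 6594.7609863.
Error ≈ 7445.953125 − 6594.7609863 ≈ 851.19214.

851.19214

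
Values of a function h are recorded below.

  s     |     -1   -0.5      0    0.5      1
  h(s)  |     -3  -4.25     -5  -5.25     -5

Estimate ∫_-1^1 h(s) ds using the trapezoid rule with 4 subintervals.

Δs = 0.5.
T_4 = (0.5/2)·[(-3) + 2·(-4.25) + 2·(-5) + 2·(-5.25) + (-5)] = -9.25.

-9.25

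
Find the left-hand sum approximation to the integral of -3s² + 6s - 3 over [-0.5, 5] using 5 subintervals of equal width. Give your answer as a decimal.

Δs = (5 − (-0.5))/5 = 1.1.
Left endpoints: -0.5, 0.6, 1.7, 2.8, 3.9.
f(-0.5) = -6.75, f(0.6) = -0.48, f(1.7) = -1.47, f(2.8) = -9.72, f(3.9) = -25.23.
Sum = Δs · [f(-0.5) + f(0.6) + f(1.7) + f(2.8) + f(3.9)].
Sum = -48.015.

-48.015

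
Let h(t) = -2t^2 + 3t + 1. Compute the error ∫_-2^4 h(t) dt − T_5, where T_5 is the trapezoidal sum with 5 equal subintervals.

Exact integral: ∫_-2^4 h(t) dt = -24.
T_5 = -26.88.
Error = -24 − (-26.88) = 2.88.

2.88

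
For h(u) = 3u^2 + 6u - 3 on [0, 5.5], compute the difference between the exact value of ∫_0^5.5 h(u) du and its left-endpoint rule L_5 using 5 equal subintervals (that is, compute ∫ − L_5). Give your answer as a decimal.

64.735

Exact integral: ∫_0^5.5 h(u) du = 240.625.
L_5 = 175.89.
Error = 240.625 − 175.89 = 64.735.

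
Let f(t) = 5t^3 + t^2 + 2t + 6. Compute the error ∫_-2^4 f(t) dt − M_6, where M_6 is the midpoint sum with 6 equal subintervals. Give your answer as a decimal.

8

Exact integral: ∫_-2^4 f(t) dt = 372.
M_6 = 364.
Error = 372 − 364 = 8.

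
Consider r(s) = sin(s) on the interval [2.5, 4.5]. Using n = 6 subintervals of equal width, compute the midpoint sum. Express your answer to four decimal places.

-0.5931

Δs = (4.5 − 2.5)/6 = 1/3.
Midpoints: 8/3, 3, 10/3, 11/3, 4, 13/3.
r(8/3) ≈ 0.4573, r(3) ≈ 0.1411, r(10/3) ≈ -0.1906, r(11/3) ≈ -0.5013, r(4) ≈ -0.7568, r(13/3) ≈ -0.9290.
Sum = Δs · [r(8/3) + r(3) + r(10/3) + ...].
Sum ≈ -0.5931.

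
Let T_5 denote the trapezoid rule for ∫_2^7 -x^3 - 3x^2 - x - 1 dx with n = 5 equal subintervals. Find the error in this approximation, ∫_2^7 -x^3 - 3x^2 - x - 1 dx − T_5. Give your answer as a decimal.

13.75

Exact integral: ∫_2^7 f(x) dx = -958.75.
T_5 = -972.5.
Error = -958.75 − (-972.5) = 13.75.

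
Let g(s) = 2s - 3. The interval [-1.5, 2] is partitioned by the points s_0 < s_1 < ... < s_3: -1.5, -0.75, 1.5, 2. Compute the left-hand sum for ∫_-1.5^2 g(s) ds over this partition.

Subinterval widths: 0.75, 2.25, 0.5.
Left endpoints: -1.5, -0.75, 1.5.
g(-1.5) = -6, g(-0.75) = -4.5, g(1.5) = 0.
Sum = Σ Δs_i · g(s_i).
Sum = -14.625.

-14.625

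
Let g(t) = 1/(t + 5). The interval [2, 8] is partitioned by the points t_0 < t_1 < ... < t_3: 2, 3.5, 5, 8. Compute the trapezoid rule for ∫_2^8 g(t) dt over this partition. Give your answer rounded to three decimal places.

Subinterval widths: 1.5, 1.5, 3.
g(2) = 1/7, g(3.5) = 2/17, g(5) = 0.1, g(8) = 1/13.
On each subinterval the trapezoid contributes (Δt_i/2)·[g(t_{i-1}) + g(t_i)].
Sum ≈ 0.624.

0.624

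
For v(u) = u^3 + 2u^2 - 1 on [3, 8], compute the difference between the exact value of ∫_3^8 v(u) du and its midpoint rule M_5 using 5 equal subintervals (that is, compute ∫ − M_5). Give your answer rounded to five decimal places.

Exact integral: ∫_3^8 v(u) du ≈ 1322.0833333.
M_5 = 1314.375.
Error ≈ 1322.0833333 − 1314.375 ≈ 7.70833.

7.70833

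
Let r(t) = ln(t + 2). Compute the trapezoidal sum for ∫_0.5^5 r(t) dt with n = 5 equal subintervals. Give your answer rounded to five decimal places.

6.81339

Δt = (5 − 0.5)/5 = 0.9.
r(0.5) ≈ 0.91629, r(1.4) ≈ 1.22378, r(2.3) ≈ 1.45862, r(3.2) ≈ 1.64866, r(4.1) ≈ 1.80829, r(5) ≈ 1.94591.
T_5 = (Δt/2)·[r(t_0) + 2r(t_1) + ... + 2r(t_{4}) + r(t_5)].
Sum ≈ 6.81339.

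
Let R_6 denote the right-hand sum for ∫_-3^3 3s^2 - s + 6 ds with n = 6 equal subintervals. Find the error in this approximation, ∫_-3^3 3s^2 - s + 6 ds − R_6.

0

Exact integral: ∫_-3^3 f(s) ds = 90.
R_6 = 90.
Error = 90 − 90 = 0.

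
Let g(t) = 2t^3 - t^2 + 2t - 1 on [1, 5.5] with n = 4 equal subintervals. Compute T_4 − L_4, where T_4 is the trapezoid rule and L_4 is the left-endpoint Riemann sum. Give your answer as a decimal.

174.65625

T_4 ≈ 444.21679688.
L_4 ≈ 269.56054688.
T_4 − L_4 = 174.65625.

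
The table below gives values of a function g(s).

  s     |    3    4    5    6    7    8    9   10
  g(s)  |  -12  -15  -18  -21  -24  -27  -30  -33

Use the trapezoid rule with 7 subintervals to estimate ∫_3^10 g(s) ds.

-157.5

Δs = 1.
T_7 = (1/2)·[(-12) + 2·(-15) + 2·(-18) + 2·(-21) + 2·(-24) + 2·(-27) + 2·(-30) + (-33)] = -157.5.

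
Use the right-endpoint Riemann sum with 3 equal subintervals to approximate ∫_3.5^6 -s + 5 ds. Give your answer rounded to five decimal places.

-0.41667

Δs = (6 − 3.5)/3 = 5/6.
Right endpoints: 13/3, 31/6, 6.
f(13/3) = 2/3, f(31/6) = -1/6, f(6) = -1.
Sum = Δs · [f(13/3) + f(31/6) + f(6)].
Sum ≈ -0.41667.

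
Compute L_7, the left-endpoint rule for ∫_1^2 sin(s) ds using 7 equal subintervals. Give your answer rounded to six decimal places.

0.949977

Δs = (2 − 1)/7 = 1/7.
Left endpoints: 1, 8/7, 9/7, 10/7, 11/7, 12/7, 13/7.
f(1) ≈ 0.841471, f(8/7) ≈ 0.909823, f(9/7) ≈ 0.959639, f(10/7) ≈ 0.989903, f(11/7) ≈ 1.000000, f(12/7) ≈ 0.989723, f(13/7) ≈ 0.959282.
Sum = Δs · [f(1) + f(8/7) + f(9/7) + ...].
Sum ≈ 0.949977.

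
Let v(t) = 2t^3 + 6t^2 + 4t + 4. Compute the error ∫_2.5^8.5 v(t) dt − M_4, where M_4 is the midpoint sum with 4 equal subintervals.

43.875

Exact integral: ∫_2.5^8.5 v(t) dt = 3943.5.
M_4 = 3899.625.
Error = 3943.5 − 3899.625 = 43.875.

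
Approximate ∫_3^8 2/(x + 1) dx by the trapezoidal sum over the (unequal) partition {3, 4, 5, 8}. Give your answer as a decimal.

Subinterval widths: 1, 1, 3.
f(3) = 0.5, f(4) = 0.4, f(5) = 1/3, f(8) = 2/9.
On each subinterval the trapezoid contributes (Δx_i/2)·[f(x_{i-1}) + f(x_i)].
Sum = 1.65.

1.65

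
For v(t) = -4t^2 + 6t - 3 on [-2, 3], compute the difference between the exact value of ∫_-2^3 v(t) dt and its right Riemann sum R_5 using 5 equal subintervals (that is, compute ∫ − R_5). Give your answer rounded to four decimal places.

Exact integral: ∫_-2^3 v(t) dt ≈ -46.666667.
R_5 = -45.
Error ≈ -46.666667 − (-45) ≈ -1.6667.

-1.6667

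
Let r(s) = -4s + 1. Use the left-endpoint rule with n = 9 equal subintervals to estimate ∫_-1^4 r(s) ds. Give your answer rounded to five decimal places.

Δs = (4 − (-1))/9 = 5/9.
Left endpoints: -1, -4/9, 1/9, 2/3, 11/9, 16/9, 7/3, 26/9, 31/9.
r(-1) = 5, r(-4/9) = 25/9, r(1/9) = 5/9, r(2/3) = -5/3, r(11/9) = -35/9, r(16/9) = -55/9, r(7/3) = -25/3, r(26/9) = -95/9, r(31/9) = -115/9.
Sum = Δs · [r(-1) + r(-4/9) + r(1/9) + ...].
Sum ≈ -19.44444.

-19.44444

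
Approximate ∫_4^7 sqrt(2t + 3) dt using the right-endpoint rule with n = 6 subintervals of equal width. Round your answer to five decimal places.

11.40370

Δt = (7 − 4)/6 = 0.5.
Right endpoints: 4.5, 5, 5.5, 6, 6.5, 7.
f(4.5) ≈ 3.46410, f(5) ≈ 3.60555, f(5.5) ≈ 3.74166, f(6) ≈ 3.87298, f(6.5) ≈ 4.00000, f(7) ≈ 4.12311.
Sum = Δt · [f(4.5) + f(5) + f(5.5) + ...].
Sum ≈ 11.40370.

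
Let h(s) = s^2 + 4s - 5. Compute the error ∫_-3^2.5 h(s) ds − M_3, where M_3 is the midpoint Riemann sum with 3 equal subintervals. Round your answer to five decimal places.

1.54051

Exact integral: ∫_-3^2.5 h(s) ds ≈ -18.7916667.
M_3 ≈ -20.3321759.
Error ≈ -18.7916667 − (-20.3321759) ≈ 1.54051.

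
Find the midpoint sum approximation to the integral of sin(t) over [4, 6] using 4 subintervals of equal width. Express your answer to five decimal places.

Δt = (6 − 4)/4 = 0.5.
Midpoints: 4.25, 4.75, 5.25, 5.75.
f(4.25) ≈ -0.89499, f(4.75) ≈ -0.99929, f(5.25) ≈ -0.85893, f(5.75) ≈ -0.50828.
Sum = Δt · [f(4.25) + f(4.75) + f(5.25) + f(5.75)].
Sum ≈ -1.63075.

-1.63075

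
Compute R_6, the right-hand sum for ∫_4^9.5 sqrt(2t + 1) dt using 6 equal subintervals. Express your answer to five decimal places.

21.48130

Δt = (9.5 − 4)/6 = 11/12.
Right endpoints: 59/12, 35/6, 6.75, 23/3, 103/12, 9.5.
f(59/12) ≈ 3.29140, f(35/6) ≈ 3.55903, f(6.75) ≈ 3.80789, f(23/3) ≈ 4.04145, f(103/12) ≈ 4.26224, f(9.5) ≈ 4.47214.
Sum = Δt · [f(59/12) + f(35/6) + f(6.75) + ...].
Sum ≈ 21.48130.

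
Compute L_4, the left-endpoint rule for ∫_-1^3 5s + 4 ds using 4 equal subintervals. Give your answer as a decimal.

Δs = (3 − (-1))/4 = 1.
Left endpoints: -1, 0, 1, 2.
f(-1) = -1, f(0) = 4, f(1) = 9, f(2) = 14.
Sum = Δs · [f(-1) + f(0) + f(1) + f(2)].
Sum = 26.

26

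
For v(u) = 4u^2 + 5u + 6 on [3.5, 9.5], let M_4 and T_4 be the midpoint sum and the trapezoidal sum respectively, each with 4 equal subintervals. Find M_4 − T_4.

-13.5

M_4 = 1312.5.
T_4 = 1326.
M_4 − T_4 = -13.5.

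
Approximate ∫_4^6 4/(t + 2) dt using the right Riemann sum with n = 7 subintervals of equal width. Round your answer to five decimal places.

Δt = (6 − 4)/7 = 2/7.
Right endpoints: 30/7, 32/7, 34/7, 36/7, 38/7, 40/7, 6.
f(30/7) = 7/11, f(32/7) = 14/23, f(34/7) = 7/12, f(36/7) = 0.56, f(38/7) = 7/13, f(40/7) = 14/27, f(6) = 0.5.
Sum = Δt · [f(30/7) + f(32/7) + f(34/7) + ...].
Sum ≈ 1.12725.

1.12725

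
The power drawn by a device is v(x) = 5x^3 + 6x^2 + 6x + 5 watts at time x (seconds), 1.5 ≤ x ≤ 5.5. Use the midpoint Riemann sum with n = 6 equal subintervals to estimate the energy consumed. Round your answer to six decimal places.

1558.833333

Δx = (5.5 − 1.5)/6 = 2/3.
Midpoints: 11/6, 2.5, 19/6, 23/6, 4.5, 31/6.
v(11/6) = 14467/216, v(2.5) = 135.625, v(19/6) = 52475/216, v(23/6) = 85927/216, v(4.5) = 609.125, v(31/6) = 191327/216.
Sum = Δx · [v(11/6) + v(2.5) + v(19/6) + ...].
Sum ≈ 1558.833333.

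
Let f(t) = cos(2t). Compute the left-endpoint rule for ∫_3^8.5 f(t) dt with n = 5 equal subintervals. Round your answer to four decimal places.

0.4885

Δt = (8.5 − 3)/5 = 1.1.
Left endpoints: 3, 4.1, 5.2, 6.3, 7.4.
f(3) ≈ 0.9602, f(4.1) ≈ -0.3392, f(5.2) ≈ -0.5610, f(6.3) ≈ 0.9994, f(7.4) ≈ -0.6154.
Sum = Δt · [f(3) + f(4.1) + f(5.2) + f(6.3) + f(7.4)].
Sum ≈ 0.4885.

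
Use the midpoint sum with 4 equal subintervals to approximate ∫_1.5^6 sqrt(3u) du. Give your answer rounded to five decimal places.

Δu = (6 − 1.5)/4 = 1.125.
Midpoints: 2.0625, 3.1875, 4.3125, 5.4375.
f(2.0625) ≈ 2.48747, f(3.1875) ≈ 3.09233, f(4.3125) ≈ 3.59687, f(5.4375) ≈ 4.03887.
Sum = Δu · [f(2.0625) + f(3.1875) + f(4.3125) + f(5.4375)].
Sum ≈ 14.86749.

14.86749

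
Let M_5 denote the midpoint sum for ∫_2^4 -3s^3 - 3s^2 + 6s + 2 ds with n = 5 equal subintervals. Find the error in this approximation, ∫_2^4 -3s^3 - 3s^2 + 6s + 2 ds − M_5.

-0.8

Exact integral: ∫_2^4 f(s) ds = -196.
M_5 = -195.2.
Error = -196 − (-195.2) = -0.8.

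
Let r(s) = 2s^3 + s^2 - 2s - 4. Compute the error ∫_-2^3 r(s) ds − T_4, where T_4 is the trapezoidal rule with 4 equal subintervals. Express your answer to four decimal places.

-5.2083

Exact integral: ∫_-2^3 r(s) ds ≈ 19.166667.
T_4 = 24.375.
Error ≈ 19.166667 − 24.375 ≈ -5.2083.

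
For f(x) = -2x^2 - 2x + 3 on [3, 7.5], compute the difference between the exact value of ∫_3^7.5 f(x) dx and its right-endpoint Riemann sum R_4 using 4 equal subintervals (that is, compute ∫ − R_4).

Exact integral: ∫_3^7.5 f(x) dx = -297.
R_4 = -357.1171875.
Error = -297 − (-357.1171875) = 60.1171875.

60.1171875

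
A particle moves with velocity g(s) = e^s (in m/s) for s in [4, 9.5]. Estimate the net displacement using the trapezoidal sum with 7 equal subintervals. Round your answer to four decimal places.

Δs = (9.5 − 4)/7 = 11/14.
g(4) ≈ 54.5982, g(67/14) ≈ 119.7869, g(39/7) ≈ 262.8093, g(89/14) ≈ 576.5966, g(50/7) ≈ 1265.0376, g(111/14) ≈ 2775.4590, g(61/7) ≈ 6089.2836, g(9.5) ≈ 13359.7268.
T_7 = (Δs/2)·[g(s_0) + 2g(s_1) + ... + 2g(s_{6}) + g(s_7)].
Sum ≈ 13982.6779.

13982.6779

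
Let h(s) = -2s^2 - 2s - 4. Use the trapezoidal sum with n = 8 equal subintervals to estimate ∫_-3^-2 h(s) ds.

-11.671875

Δs = (-2 − (-3))/8 = 0.125.
h(-3) = -16, h(-2.875) = -14.78125, h(-2.75) = -13.625, h(-2.625) = -12.53125, h(-2.5) = -11.5, h(-2.375) = -10.53125, h(-2.25) = -9.625, h(-2.125) = -8.78125, h(-2) = -8.
T_8 = (Δs/2)·[h(s_0) + 2h(s_1) + ... + 2h(s_{7}) + h(s_8)].
Sum = -11.671875.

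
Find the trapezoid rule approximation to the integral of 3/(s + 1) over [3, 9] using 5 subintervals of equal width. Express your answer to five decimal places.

2.76758

Δs = (9 − 3)/5 = 1.2.
f(3) = 0.75, f(4.2) = 15/26, f(5.4) = 0.46875, f(6.6) = 15/38, f(7.8) = 15/44, f(9) = 0.3.
T_5 = (Δs/2)·[f(s_0) + 2f(s_1) + ... + 2f(s_{4}) + f(s_5)].
Sum ≈ 2.76758.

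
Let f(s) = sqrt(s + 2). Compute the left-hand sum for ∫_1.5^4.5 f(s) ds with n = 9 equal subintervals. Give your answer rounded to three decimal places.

Δs = (4.5 − 1.5)/9 = 1/3.
Left endpoints: 1.5, 11/6, 13/6, 2.5, 17/6, 19/6, 3.5, 23/6, 25/6.
f(1.5) ≈ 1.871, f(11/6) ≈ 1.958, f(13/6) ≈ 2.041, f(2.5) ≈ 2.121, f(17/6) ≈ 2.198, f(19/6) ≈ 2.273, f(3.5) ≈ 2.345, f(23/6) ≈ 2.415, f(25/6) ≈ 2.483.
Sum = Δs · [f(1.5) + f(11/6) + f(13/6) + ...].
Sum ≈ 6.569.

6.569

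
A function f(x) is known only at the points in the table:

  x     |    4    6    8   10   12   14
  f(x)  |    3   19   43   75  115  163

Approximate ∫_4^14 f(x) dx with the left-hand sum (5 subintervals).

510

Δx = 2.
Sum = 2·[3 + 19 + 43 + 75 + 115] = 510.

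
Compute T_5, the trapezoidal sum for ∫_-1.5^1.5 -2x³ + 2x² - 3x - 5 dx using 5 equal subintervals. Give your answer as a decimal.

-10.14

Δx = (1.5 − (-1.5))/5 = 0.6.
f(-1.5) = 10.75, f(-0.9) = 0.778, f(-0.3) = -3.866, f(0.3) = -5.774, f(0.9) = -7.538, f(1.5) = -11.75.
T_5 = (Δx/2)·[f(x_0) + 2f(x_1) + ... + 2f(x_{4}) + f(x_5)].
Sum = -10.14.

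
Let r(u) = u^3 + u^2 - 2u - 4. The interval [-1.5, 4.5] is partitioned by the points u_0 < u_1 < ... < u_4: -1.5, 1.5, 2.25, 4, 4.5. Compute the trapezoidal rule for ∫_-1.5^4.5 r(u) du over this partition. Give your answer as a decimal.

105.26953125

Subinterval widths: 3, 0.75, 1.75, 0.5.
r(-1.5) = -2.125, r(1.5) = -1.375, r(2.25) = 7.953125, r(4) = 68, r(4.5) = 98.375.
On each subinterval the trapezoid contributes (Δu_i/2)·[r(u_{i-1}) + r(u_i)].
Sum = 105.26953125.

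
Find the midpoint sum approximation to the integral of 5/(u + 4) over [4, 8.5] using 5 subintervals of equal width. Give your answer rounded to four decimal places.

2.2299

Δu = (8.5 − 4)/5 = 0.9.
Midpoints: 4.45, 5.35, 6.25, 7.15, 8.05.
f(4.45) = 100/169, f(5.35) = 100/187, f(6.25) = 20/41, f(7.15) = 100/223, f(8.05) = 100/241.
Sum = Δu · [f(4.45) + f(5.35) + f(6.25) + f(7.15) + f(8.05)].
Sum ≈ 2.2299.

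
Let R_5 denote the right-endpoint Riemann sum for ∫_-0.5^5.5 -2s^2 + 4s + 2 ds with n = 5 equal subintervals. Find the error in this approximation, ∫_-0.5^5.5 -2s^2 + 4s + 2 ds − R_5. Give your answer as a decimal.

Exact integral: ∫_-0.5^5.5 f(s) ds = -39.
R_5 = -63.48.
Error = -39 − (-63.48) = 24.48.

24.48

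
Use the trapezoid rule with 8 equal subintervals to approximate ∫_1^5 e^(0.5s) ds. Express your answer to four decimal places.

21.1772

Δs = (5 − 1)/8 = 0.5.
f(1) ≈ 1.6487, f(1.5) ≈ 2.1170, f(2) ≈ 2.7183, f(2.5) ≈ 3.4903, f(3) ≈ 4.4817, f(3.5) ≈ 5.7546, f(4) ≈ 7.3891, f(4.5) ≈ 9.4877, f(5) ≈ 12.1825.
T_8 = (Δs/2)·[f(s_0) + 2f(s_1) + ... + 2f(s_{7}) + f(s_8)].
Sum ≈ 21.1772.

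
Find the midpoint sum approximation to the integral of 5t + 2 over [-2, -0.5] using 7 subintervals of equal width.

Δt = (-0.5 − (-2))/7 = 3/14.
Midpoints: -53/28, -47/28, -41/28, -1.25, -29/28, -23/28, -17/28.
f(-53/28) = -209/28, f(-47/28) = -179/28, f(-41/28) = -149/28, f(-1.25) = -4.25, f(-29/28) = -89/28, f(-23/28) = -59/28, f(-17/28) = -29/28.
Sum = Δt · [f(-53/28) + f(-47/28) + f(-41/28) + ...].
Sum = -6.375.

-6.375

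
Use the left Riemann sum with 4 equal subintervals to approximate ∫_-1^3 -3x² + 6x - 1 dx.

-10

Δx = (3 − (-1))/4 = 1.
Left endpoints: -1, 0, 1, 2.
f(-1) = -10, f(0) = -1, f(1) = 2, f(2) = -1.
Sum = Δx · [f(-1) + f(0) + f(1) + f(2)].
Sum = -10.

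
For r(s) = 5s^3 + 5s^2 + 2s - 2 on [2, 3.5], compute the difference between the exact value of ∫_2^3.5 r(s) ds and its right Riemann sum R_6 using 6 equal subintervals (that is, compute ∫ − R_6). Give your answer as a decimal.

Exact integral: ∫_2^3.5 r(s) ds = 230.953125.
R_6 = 259.00390625.
Error = 230.953125 − 259.00390625 = -28.05078125.

-28.05078125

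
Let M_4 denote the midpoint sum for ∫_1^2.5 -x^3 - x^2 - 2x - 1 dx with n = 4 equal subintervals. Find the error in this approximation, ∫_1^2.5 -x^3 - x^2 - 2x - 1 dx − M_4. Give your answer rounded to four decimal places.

-0.1099

Exact integral: ∫_1^2.5 f(x) dx = -21.140625.
M_4 ≈ -21.030762.
Error ≈ -21.140625 − (-21.030762) ≈ -0.1099.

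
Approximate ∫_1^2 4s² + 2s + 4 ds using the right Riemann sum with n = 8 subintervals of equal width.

Δs = (2 − 1)/8 = 0.125.
Right endpoints: 1.125, 1.25, 1.375, 1.5, 1.625, 1.75, 1.875, 2.
f(1.125) = 11.3125, f(1.25) = 12.75, f(1.375) = 14.3125, f(1.5) = 16, f(1.625) = 17.8125, f(1.75) = 19.75, f(1.875) = 21.8125, f(2) = 24.
Sum = Δs · [f(1.125) + f(1.25) + f(1.375) + ...].
Sum = 17.21875.

17.21875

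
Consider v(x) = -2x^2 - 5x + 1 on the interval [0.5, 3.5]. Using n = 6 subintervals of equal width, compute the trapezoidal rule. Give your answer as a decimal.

Δx = (3.5 − 0.5)/6 = 0.5.
v(0.5) = -2, v(1) = -6, v(1.5) = -11, v(2) = -17, v(2.5) = -24, v(3) = -32, v(3.5) = -41.
T_6 = (Δx/2)·[v(x_0) + 2v(x_1) + ... + 2v(x_{5}) + v(x_6)].
Sum = -55.75.

-55.75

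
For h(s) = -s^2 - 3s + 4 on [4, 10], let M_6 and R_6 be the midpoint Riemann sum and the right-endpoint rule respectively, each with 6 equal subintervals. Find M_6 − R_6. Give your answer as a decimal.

52.5

M_6 = -413.5.
R_6 = -466.
M_6 − R_6 = 52.5.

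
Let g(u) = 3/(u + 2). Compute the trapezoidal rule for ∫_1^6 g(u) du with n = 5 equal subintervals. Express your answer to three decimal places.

2.966

Δu = (6 − 1)/5 = 1.
g(1) = 1, g(2) = 0.75, g(3) = 0.6, g(4) = 0.5, g(5) = 3/7, g(6) = 0.375.
T_5 = (Δu/2)·[g(u_0) + 2g(u_1) + ... + 2g(u_{4}) + g(u_5)].
Sum ≈ 2.966.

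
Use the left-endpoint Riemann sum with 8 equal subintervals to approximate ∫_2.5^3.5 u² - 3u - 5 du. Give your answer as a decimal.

Δu = (3.5 − 2.5)/8 = 0.125.
Left endpoints: 2.5, 2.625, 2.75, 2.875, 3, 3.125, 3.25, 3.375.
f(2.5) = -6.25, f(2.625) = -5.984375, f(2.75) = -5.6875, f(2.875) = -5.359375, f(3) = -5, f(3.125) = -4.609375, f(3.25) = -4.1875, f(3.375) = -3.734375.
Sum = Δu · [f(2.5) + f(2.625) + f(2.75) + ...].
Sum = -5.1015625.

-5.1015625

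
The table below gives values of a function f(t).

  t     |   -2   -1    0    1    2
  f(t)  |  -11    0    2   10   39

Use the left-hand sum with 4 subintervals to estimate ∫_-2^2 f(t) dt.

1

Δt = 1.
Sum = 1·[(-11) + 0 + 2 + 10] = 1.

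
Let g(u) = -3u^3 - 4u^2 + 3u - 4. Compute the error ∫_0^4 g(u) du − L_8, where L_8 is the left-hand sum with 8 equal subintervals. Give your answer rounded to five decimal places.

Exact integral: ∫_0^4 g(u) du ≈ -269.3333333.
L_8 = -212.
Error ≈ -269.3333333 − (-212) ≈ -57.33333.

-57.33333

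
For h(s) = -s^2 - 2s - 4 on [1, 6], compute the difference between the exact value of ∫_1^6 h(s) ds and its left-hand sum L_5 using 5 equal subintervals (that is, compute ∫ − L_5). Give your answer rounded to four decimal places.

-21.6667

Exact integral: ∫_1^6 h(s) ds ≈ -126.666667.
L_5 = -105.
Error ≈ -126.666667 − (-105) ≈ -21.6667.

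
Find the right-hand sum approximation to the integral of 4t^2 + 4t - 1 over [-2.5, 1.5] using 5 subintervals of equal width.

15.04

Δt = (1.5 − (-2.5))/5 = 0.8.
Right endpoints: -1.7, -0.9, -0.1, 0.7, 1.5.
f(-1.7) = 3.76, f(-0.9) = -1.36, f(-0.1) = -1.36, f(0.7) = 3.76, f(1.5) = 14.
Sum = Δt · [f(-1.7) + f(-0.9) + f(-0.1) + f(0.7) + f(1.5)].
Sum = 15.04.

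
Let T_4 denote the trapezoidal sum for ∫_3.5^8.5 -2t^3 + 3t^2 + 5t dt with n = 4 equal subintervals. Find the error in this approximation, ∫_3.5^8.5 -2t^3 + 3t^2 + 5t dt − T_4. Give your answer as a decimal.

42.96875

Exact integral: ∫_3.5^8.5 f(t) dt = -1813.75.
T_4 = -1856.71875.
Error = -1813.75 − (-1856.71875) = 42.96875.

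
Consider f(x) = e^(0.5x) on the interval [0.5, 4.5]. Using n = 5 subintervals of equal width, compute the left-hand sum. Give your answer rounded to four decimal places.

Δx = (4.5 − 0.5)/5 = 0.8.
Left endpoints: 0.5, 1.3, 2.1, 2.9, 3.7.
f(0.5) ≈ 1.2840, f(1.3) ≈ 1.9155, f(2.1) ≈ 2.8577, f(2.9) ≈ 4.2631, f(3.7) ≈ 6.3598.
Sum = Δx · [f(0.5) + f(1.3) + f(2.1) + f(2.9) + f(3.7)].
Sum ≈ 13.3441.

13.3441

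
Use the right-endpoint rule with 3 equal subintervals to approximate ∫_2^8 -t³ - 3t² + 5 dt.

Δt = (8 − 2)/3 = 2.
Right endpoints: 4, 6, 8.
f(4) = -107, f(6) = -319, f(8) = -699.
Sum = Δt · [f(4) + f(6) + f(8)].
Sum = -2250.

-2250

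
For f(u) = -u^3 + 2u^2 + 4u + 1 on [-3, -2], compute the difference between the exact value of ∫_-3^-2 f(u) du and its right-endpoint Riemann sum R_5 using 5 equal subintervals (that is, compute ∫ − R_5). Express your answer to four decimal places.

Exact integral: ∫_-3^-2 f(u) du ≈ 19.916667.
R_5 = 17.48.
Error ≈ 19.916667 − 17.48 ≈ 2.4367.

2.4367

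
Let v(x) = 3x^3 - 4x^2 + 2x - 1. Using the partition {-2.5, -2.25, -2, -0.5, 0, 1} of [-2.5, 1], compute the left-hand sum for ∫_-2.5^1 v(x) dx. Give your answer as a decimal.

-104.63671875

Subinterval widths: 0.25, 0.25, 1.5, 0.5, 1.
Left endpoints: -2.5, -2.25, -2, -0.5, 0.
v(-2.5) = -77.875, v(-2.25) = -59.921875, v(-2) = -45, v(-0.5) = -3.375, v(0) = -1.
Sum = Σ Δx_i · v(x_i).
Sum = -104.63671875.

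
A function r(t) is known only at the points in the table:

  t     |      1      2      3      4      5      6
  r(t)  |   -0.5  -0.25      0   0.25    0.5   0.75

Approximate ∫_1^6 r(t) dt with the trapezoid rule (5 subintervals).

0.625

Δt = 1.
T_5 = (1/2)·[(-0.5) + 2·(-0.25) + 2·0 + 2·0.25 + 2·0.5 + 0.75] = 0.625.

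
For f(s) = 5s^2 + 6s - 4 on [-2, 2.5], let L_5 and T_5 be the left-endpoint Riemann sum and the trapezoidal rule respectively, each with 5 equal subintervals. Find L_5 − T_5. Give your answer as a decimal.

-17.2125

L_5 = 13.95.
T_5 = 31.1625.
L_5 − T_5 = -17.2125.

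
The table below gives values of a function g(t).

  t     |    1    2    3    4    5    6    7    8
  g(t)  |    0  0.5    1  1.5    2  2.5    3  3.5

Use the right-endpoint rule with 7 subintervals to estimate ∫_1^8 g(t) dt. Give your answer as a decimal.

14

Δt = 1.
Sum = 1·[0.5 + 1 + 1.5 + 2 + 2.5 + 3 + 3.5] = 14.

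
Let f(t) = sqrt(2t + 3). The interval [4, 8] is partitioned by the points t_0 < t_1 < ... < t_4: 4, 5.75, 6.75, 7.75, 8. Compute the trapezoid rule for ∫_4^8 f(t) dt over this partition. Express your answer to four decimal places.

15.4330

Subinterval widths: 1.75, 1, 1, 0.25.
f(4) ≈ 3.3166, f(5.75) ≈ 3.8079, f(6.75) ≈ 4.0620, f(7.75) ≈ 4.3012, f(8) ≈ 4.3589.
On each subinterval the trapezoid contributes (Δt_i/2)·[f(t_{i-1}) + f(t_i)].
Sum ≈ 15.4330.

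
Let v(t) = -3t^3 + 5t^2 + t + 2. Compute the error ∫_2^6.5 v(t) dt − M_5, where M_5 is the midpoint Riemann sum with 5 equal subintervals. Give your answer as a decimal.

-10.0996875

Exact integral: ∫_2^6.5 v(t) dt = -854.296875.
M_5 = -844.1971875.
Error = -854.296875 − (-844.1971875) = -10.0996875.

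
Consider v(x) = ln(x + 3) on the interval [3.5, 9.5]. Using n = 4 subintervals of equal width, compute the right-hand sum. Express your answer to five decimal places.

13.88154

Δx = (9.5 − 3.5)/4 = 1.5.
Right endpoints: 5, 6.5, 8, 9.5.
v(5) ≈ 2.07944, v(6.5) ≈ 2.25129, v(8) ≈ 2.39790, v(9.5) ≈ 2.52573.
Sum = Δx · [v(5) + v(6.5) + v(8) + v(9.5)].
Sum ≈ 13.88154.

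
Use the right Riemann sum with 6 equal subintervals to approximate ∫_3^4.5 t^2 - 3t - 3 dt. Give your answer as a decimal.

Δt = (4.5 − 3)/6 = 0.25.
Right endpoints: 3.25, 3.5, 3.75, 4, 4.25, 4.5.
f(3.25) = -2.1875, f(3.5) = -1.25, f(3.75) = -0.1875, f(4) = 1, f(4.25) = 2.3125, f(4.5) = 3.75.
Sum = Δt · [f(3.25) + f(3.5) + f(3.75) + ...].
Sum = 0.859375.

0.859375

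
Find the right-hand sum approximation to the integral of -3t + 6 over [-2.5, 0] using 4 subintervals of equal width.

Δt = (0 − (-2.5))/4 = 0.625.
Right endpoints: -1.875, -1.25, -0.625, 0.
f(-1.875) = 11.625, f(-1.25) = 9.75, f(-0.625) = 7.875, f(0) = 6.
Sum = Δt · [f(-1.875) + f(-1.25) + f(-0.625) + f(0)].
Sum = 22.03125.

22.03125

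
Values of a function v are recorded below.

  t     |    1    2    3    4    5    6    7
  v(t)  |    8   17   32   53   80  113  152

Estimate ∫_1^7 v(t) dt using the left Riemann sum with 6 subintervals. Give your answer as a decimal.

Δt = 1.
Sum = 1·[8 + 17 + 32 + 53 + 80 + 113] = 303.

303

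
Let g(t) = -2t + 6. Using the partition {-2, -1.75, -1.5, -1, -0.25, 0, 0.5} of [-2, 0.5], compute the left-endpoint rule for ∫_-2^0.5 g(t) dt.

20

Subinterval widths: 0.25, 0.25, 0.5, 0.75, 0.25, 0.5.
Left endpoints: -2, -1.75, -1.5, -1, -0.25, 0.
g(-2) = 10, g(-1.75) = 9.5, g(-1.5) = 9, g(-1) = 8, g(-0.25) = 6.5, g(0) = 6.
Sum = Σ Δt_i · g(t_i).
Sum = 20.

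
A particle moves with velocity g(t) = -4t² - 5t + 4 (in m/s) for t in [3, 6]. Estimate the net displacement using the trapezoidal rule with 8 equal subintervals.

-307.78125

Δt = (6 − 3)/8 = 0.375.
g(3) = -47, g(3.375) = -58.4375, g(3.75) = -71, g(4.125) = -84.6875, g(4.5) = -99.5, g(4.875) = -115.4375, g(5.25) = -132.5, g(5.625) = -150.6875, g(6) = -170.
T_8 = (Δt/2)·[g(t_0) + 2g(t_1) + ... + 2g(t_{7}) + g(t_8)].
Sum = -307.78125.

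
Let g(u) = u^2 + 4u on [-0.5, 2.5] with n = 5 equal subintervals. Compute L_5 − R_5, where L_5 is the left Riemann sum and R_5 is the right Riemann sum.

-10.8

L_5 = 12.03.
R_5 = 22.83.
L_5 − R_5 = -10.8.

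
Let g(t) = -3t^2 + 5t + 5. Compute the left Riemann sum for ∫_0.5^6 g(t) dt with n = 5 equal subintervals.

-58.465

Δt = (6 − 0.5)/5 = 1.1.
Left endpoints: 0.5, 1.6, 2.7, 3.8, 4.9.
g(0.5) = 6.75, g(1.6) = 5.32, g(2.7) = -3.37, g(3.8) = -19.32, g(4.9) = -42.53.
Sum = Δt · [g(0.5) + g(1.6) + g(2.7) + g(3.8) + g(4.9)].
Sum = -58.465.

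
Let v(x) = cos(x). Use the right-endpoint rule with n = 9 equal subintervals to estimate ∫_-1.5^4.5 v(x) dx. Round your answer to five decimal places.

Δx = (4.5 − (-1.5))/9 = 2/3.
Right endpoints: -5/6, -1/6, 0.5, 7/6, 11/6, 2.5, 19/6, 23/6, 4.5.
v(-5/6) ≈ 0.67241, v(-1/6) ≈ 0.98614, v(0.5) ≈ 0.87758, v(7/6) ≈ 0.39322, v(11/6) ≈ -0.25953, v(2.5) ≈ -0.80114, v(19/6) ≈ -0.99969, v(23/6) ≈ -0.77014, v(4.5) ≈ -0.21080.
Sum = Δx · [v(-5/6) + v(-1/6) + v(0.5) + ...].
Sum ≈ -0.07462.

-0.07462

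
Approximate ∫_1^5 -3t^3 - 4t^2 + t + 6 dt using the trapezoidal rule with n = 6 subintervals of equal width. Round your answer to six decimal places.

-606.518519

Δt = (5 − 1)/6 = 2/3.
f(1) = 0, f(5/3) = -52/3, f(7/3) = -464/9, f(3) = -108, f(11/3) = -192, f(13/3) = -2780/9, f(5) = -464.
T_6 = (Δt/2)·[f(t_0) + 2f(t_1) + ... + 2f(t_{5}) + f(t_6)].
Sum ≈ -606.518519.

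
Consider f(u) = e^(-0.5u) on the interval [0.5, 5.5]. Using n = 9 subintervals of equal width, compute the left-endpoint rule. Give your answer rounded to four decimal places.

Δu = (5.5 − 0.5)/9 = 5/9.
Left endpoints: 0.5, 19/18, 29/18, 13/6, 49/18, 59/18, 23/6, 79/18, 89/18.
f(0.5) ≈ 0.7788, f(19/18) ≈ 0.5899, f(29/18) ≈ 0.4468, f(13/6) ≈ 0.3385, f(49/18) ≈ 0.2564, f(59/18) ≈ 0.1942, f(23/6) ≈ 0.1471, f(79/18) ≈ 0.1114, f(89/18) ≈ 0.0844.
Sum = Δu · [f(0.5) + f(19/18) + f(29/18) + ...].
Sum ≈ 1.6375.

1.6375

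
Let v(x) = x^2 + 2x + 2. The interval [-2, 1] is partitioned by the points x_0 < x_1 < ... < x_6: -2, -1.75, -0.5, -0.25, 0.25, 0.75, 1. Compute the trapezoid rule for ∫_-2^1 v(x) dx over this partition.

Subinterval widths: 0.25, 1.25, 0.25, 0.5, 0.5, 0.25.
v(-2) = 2, v(-1.75) = 1.5625, v(-0.5) = 1.25, v(-0.25) = 1.5625, v(0.25) = 2.5625, v(0.75) = 4.0625, v(1) = 5.
On each subinterval the trapezoid contributes (Δx_i/2)·[v(x_{i-1}) + v(x_i)].
Sum = 6.375.

6.375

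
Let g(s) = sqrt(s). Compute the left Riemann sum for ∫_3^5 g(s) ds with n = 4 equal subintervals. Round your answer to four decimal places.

Δs = (5 − 3)/4 = 0.5.
Left endpoints: 3, 3.5, 4, 4.5.
g(3) ≈ 1.7321, g(3.5) ≈ 1.8708, g(4) ≈ 2.0000, g(4.5) ≈ 2.1213.
Sum = Δs · [g(3) + g(3.5) + g(4) + g(4.5)].
Sum ≈ 3.8621.

3.8621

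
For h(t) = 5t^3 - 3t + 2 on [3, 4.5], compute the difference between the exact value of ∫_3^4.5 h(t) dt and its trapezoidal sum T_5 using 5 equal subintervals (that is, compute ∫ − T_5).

-1.265625

Exact integral: ∫_3^4.5 h(t) dt = 397.453125.
T_5 = 398.71875.
Error = 397.453125 − 398.71875 = -1.265625.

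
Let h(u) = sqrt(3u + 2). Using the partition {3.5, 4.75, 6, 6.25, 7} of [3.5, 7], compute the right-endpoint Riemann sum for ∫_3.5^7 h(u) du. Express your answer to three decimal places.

Subinterval widths: 1.25, 1.25, 0.25, 0.75.
Right endpoints: 4.75, 6, 6.25, 7.
h(4.75) ≈ 4.031, h(6) ≈ 4.472, h(6.25) ≈ 4.555, h(7) ≈ 4.796.
Sum = Σ Δu_i · h(u_i).
Sum ≈ 15.365.

15.365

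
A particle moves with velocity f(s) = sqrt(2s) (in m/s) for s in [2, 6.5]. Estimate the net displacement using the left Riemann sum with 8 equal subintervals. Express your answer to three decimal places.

12.500

Δs = (6.5 − 2)/8 = 0.5625.
Left endpoints: 2, 2.5625, 3.125, 3.6875, 4.25, 4.8125, 5.375, 5.9375.
f(2) ≈ 2.000, f(2.5625) ≈ 2.264, f(3.125) ≈ 2.500, f(3.6875) ≈ 2.716, f(4.25) ≈ 2.915, f(4.8125) ≈ 3.102, f(5.375) ≈ 3.279, f(5.9375) ≈ 3.446.
Sum = Δs · [f(2) + f(2.5625) + f(3.125) + ...].
Sum ≈ 12.500.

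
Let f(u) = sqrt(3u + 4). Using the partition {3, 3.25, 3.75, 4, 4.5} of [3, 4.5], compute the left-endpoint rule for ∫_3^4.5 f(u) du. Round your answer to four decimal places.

5.7317

Subinterval widths: 0.25, 0.5, 0.25, 0.5.
Left endpoints: 3, 3.25, 3.75, 4.
f(3) ≈ 3.6056, f(3.25) ≈ 3.7081, f(3.75) ≈ 3.9051, f(4) ≈ 4.0000.
Sum = Σ Δu_i · f(u_i).
Sum ≈ 5.7317.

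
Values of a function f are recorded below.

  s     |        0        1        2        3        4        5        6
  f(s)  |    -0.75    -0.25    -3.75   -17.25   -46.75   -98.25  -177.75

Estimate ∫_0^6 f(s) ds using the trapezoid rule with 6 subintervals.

-255.5

Δs = 1.
T_6 = (1/2)·[(-0.75) + 2·(-0.25) + 2·(-3.75) + 2·(-17.25) + 2·(-46.75) + 2·(-98.25) + (-177.75)] = -255.5.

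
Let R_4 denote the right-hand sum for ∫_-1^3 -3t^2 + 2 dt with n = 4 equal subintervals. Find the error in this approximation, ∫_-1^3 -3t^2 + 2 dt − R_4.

Exact integral: ∫_-1^3 f(t) dt = -20.
R_4 = -34.
Error = -20 − (-34) = 14.

14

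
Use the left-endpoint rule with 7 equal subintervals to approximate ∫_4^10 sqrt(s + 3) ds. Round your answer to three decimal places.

18.487

Δs = (10 − 4)/7 = 6/7.
Left endpoints: 4, 34/7, 40/7, 46/7, 52/7, 58/7, 64/7.
f(4) ≈ 2.646, f(34/7) ≈ 2.803, f(40/7) ≈ 2.952, f(46/7) ≈ 3.094, f(52/7) ≈ 3.229, f(58/7) ≈ 3.359, f(64/7) ≈ 3.485.
Sum = Δs · [f(4) + f(34/7) + f(40/7) + ...].
Sum ≈ 18.487.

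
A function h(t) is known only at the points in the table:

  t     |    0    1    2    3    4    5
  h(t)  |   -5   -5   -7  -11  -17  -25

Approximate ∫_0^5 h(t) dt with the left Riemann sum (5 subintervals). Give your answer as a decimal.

Δt = 1.
Sum = 1·[(-5) + (-5) + (-7) + (-11) + (-17)] = -45.

-45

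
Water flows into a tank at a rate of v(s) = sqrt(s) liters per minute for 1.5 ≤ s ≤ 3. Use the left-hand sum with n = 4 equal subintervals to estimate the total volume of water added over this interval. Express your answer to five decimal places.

2.14284

Δs = (3 − 1.5)/4 = 0.375.
Left endpoints: 1.5, 1.875, 2.25, 2.625.
v(1.5) ≈ 1.22474, v(1.875) ≈ 1.36931, v(2.25) ≈ 1.50000, v(2.625) ≈ 1.62019.
Sum = Δs · [v(1.5) + v(1.875) + v(2.25) + v(2.625)].
Sum ≈ 2.14284.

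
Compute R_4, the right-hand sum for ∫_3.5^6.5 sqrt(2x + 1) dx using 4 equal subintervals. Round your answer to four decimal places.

Δx = (6.5 − 3.5)/4 = 0.75.
Right endpoints: 4.25, 5, 5.75, 6.5.
f(4.25) ≈ 3.0822, f(5) ≈ 3.3166, f(5.75) ≈ 3.5355, f(6.5) ≈ 3.7417.
Sum = Δx · [f(4.25) + f(5) + f(5.75) + f(6.5)].
Sum ≈ 10.2570.

10.2570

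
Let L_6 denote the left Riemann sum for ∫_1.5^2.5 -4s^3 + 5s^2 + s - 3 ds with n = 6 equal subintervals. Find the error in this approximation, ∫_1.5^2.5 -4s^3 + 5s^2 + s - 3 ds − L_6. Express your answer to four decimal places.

Exact integral: ∫_1.5^2.5 f(s) ds ≈ -14.583333.
L_6 ≈ -12.337963.
Error ≈ -14.583333 − (-12.337963) ≈ -2.2454.

-2.2454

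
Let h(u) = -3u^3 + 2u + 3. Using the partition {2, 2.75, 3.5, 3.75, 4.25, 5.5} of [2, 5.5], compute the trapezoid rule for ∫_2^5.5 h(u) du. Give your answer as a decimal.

Subinterval widths: 0.75, 0.75, 0.25, 0.5, 1.25.
h(2) = -17, h(2.75) = -53.890625, h(3.5) = -118.625, h(3.75) = -147.703125, h(4.25) = -218.796875, h(5.5) = -485.125.
On each subinterval the trapezoid contributes (Δu_i/2)·[h(u_{i-1}) + h(u_i)].
Sum = -656.14453125.

-656.14453125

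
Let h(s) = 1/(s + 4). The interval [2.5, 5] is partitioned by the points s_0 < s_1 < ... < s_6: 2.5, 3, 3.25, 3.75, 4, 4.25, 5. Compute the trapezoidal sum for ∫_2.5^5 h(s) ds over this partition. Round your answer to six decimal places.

Subinterval widths: 0.5, 0.25, 0.5, 0.25, 0.25, 0.75.
h(2.5) = 2/13, h(3) = 1/7, h(3.25) = 4/29, h(3.75) = 4/31, h(4) = 0.125, h(4.25) = 4/33, h(5) = 1/9.
On each subinterval the trapezoid contributes (Δs_i/2)·[h(s_{i-1}) + h(s_i)].
Sum ≈ 0.325667.

0.325667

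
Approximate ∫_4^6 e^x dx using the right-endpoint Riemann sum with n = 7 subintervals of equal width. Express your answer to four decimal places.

Δx = (6 − 4)/7 = 2/7.
Right endpoints: 30/7, 32/7, 34/7, 36/7, 38/7, 40/7, 6.
f(30/7) ≈ 72.6544, f(32/7) ≈ 96.6821, f(34/7) ≈ 128.6561, f(36/7) ≈ 171.2042, f(38/7) ≈ 227.8236, f(40/7) ≈ 303.1676, f(6) ≈ 403.4288.
Sum = Δx · [f(30/7) + f(32/7) + f(34/7) + ...].
Sum ≈ 401.0334.

401.0334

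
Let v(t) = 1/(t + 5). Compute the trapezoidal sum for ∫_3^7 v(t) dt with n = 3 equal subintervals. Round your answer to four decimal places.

Δt = (7 − 3)/3 = 4/3.
v(3) = 0.125, v(13/3) = 3/28, v(17/3) = 0.09375, v(7) = 1/12.
T_3 = (Δt/2)·[v(t_0) + 2v(t_1) + 2v(t_2) + v(t_3)].
Sum ≈ 0.4067.

0.4067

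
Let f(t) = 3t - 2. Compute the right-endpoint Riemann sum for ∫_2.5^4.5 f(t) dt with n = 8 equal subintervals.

17.75

Δt = (4.5 − 2.5)/8 = 0.25.
Right endpoints: 2.75, 3, 3.25, 3.5, 3.75, 4, 4.25, 4.5.
f(2.75) = 6.25, f(3) = 7, f(3.25) = 7.75, f(3.5) = 8.5, f(3.75) = 9.25, f(4) = 10, f(4.25) = 10.75, f(4.5) = 11.5.
Sum = Δt · [f(2.75) + f(3) + f(3.25) + ...].
Sum = 17.75.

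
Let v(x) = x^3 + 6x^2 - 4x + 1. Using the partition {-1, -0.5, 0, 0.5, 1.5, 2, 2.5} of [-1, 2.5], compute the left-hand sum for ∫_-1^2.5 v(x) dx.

26.75

Subinterval widths: 0.5, 0.5, 0.5, 1, 0.5, 0.5.
Left endpoints: -1, -0.5, 0, 0.5, 1.5, 2.
v(-1) = 10, v(-0.5) = 4.375, v(0) = 1, v(0.5) = 0.625, v(1.5) = 11.875, v(2) = 25.
Sum = Σ Δx_i · v(x_i).
Sum = 26.75.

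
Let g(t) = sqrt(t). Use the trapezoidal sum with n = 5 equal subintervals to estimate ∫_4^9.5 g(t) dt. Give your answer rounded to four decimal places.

Δt = (9.5 − 4)/5 = 1.1.
g(4) ≈ 2.0000, g(5.1) ≈ 2.2583, g(6.2) ≈ 2.4900, g(7.3) ≈ 2.7019, g(8.4) ≈ 2.8983, g(9.5) ≈ 3.0822.
T_5 = (Δt/2)·[g(t_0) + 2g(t_1) + ... + 2g(t_{4}) + g(t_5)].
Sum ≈ 14.1785.

14.1785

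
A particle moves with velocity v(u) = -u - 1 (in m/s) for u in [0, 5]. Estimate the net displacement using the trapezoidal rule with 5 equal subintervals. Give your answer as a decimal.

-17.5

Δu = (5 − 0)/5 = 1.
v(0) = -1, v(1) = -2, v(2) = -3, v(3) = -4, v(4) = -5, v(5) = -6.
T_5 = (Δu/2)·[v(u_0) + 2v(u_1) + ... + 2v(u_{4}) + v(u_5)].
Sum = -17.5.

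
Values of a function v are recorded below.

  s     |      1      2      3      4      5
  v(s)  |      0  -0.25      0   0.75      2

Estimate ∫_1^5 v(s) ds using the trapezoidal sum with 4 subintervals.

1.5

Δs = 1.
T_4 = (1/2)·[0 + 2·(-0.25) + 2·0 + 2·0.75 + 2] = 1.5.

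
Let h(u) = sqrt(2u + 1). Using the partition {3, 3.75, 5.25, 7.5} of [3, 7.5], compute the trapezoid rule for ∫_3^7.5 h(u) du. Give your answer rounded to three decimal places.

Subinterval widths: 0.75, 1.5, 2.25.
h(3) ≈ 2.646, h(3.75) ≈ 2.915, h(5.25) ≈ 3.391, h(7.5) ≈ 4.000.
On each subinterval the trapezoid contributes (Δu_i/2)·[h(u_{i-1}) + h(u_i)].
Sum ≈ 15.131.

15.131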